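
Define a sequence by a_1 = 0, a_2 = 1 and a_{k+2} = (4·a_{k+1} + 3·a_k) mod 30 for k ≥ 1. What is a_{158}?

19

Listing terms: a_1 = 0, a_2 = 1, a_3 = 4, a_4 = 19, a_5 = 28, a_6 = 19, a_7 = 10, a_8 = 7, a_9 = 28, a_{10} = 13, a_{11} = 16, a_{12} = 13, a_{13} = 10, a_{14} = 19, a_{15} = 16, a_{16} = 1, a_{17} = 22, a_{18} = 1, a_{19} = 10, a_{20} = 13, a_{21} = 22, a_{22} = 7, a_{23} = 4, a_{24} = 7, a_{25} = 10, a_{26} = 1, a_{27} = 4.
Since (a_{26}, a_{27}) = (a_2, a_3) = (1, 4) (two consecutive terms determine the rest), the sequence is eventually periodic: after a pre-period of length 1 it cycles with period 24.
For k ≥ 2, a_k depends only on (k - 2) mod 24. (158 - 2) mod 24 = 12, so a_{158} = a_{14} = 19.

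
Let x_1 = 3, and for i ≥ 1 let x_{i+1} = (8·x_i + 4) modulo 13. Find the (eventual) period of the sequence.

4

x_1 = 3,  x_2 = 2,  x_3 = 7,  x_4 = 8,  x_5 = 3.
Since x_5 = x_1 = 3, the sequence is periodic with period 4.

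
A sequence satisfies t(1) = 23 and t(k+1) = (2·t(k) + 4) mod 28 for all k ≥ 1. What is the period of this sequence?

3

We have t(1) = 23,  t(2) = 22,  t(3) = 20,  t(4) = 16,  t(5) = 8,  t(6) = 20.
Since t(6) = t(3) = 20, the sequence is eventually periodic: after a pre-period of length 2 it cycles with period 3.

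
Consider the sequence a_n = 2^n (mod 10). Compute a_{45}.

2

Computing terms: a_0 = 1; a_1 = 2; a_2 = 4; a_3 = 8; a_4 = 6; a_5 = 2.
Since a_5 = a_1 = 2, the sequence is eventually periodic: after a pre-period of length 1 it cycles with period 4.
For n ≥ 1, a_n depends only on (n - 1) mod 4. (45 - 1) mod 4 = 0, so a_{45} = a_1 = 2.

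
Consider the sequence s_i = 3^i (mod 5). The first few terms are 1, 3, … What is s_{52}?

1

Listing terms: s_0 = 1, s_1 = 3, s_2 = 4, s_3 = 2, s_4 = 1.
Since s_4 = s_0 = 1, the sequence is periodic with period 4.
(52 - 0) mod 4 = 0, so s_{52} = s_0 = 1.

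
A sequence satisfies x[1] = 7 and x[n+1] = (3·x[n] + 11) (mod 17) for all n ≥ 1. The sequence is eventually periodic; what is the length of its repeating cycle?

16

x[1] = 7; x[2] = 15; x[3] = 5; x[4] = 9; x[5] = 4; x[6] = 6; x[7] = 12; x[8] = 13; x[9] = 16; x[10] = 8; x[11] = 1; x[12] = 14; x[13] = 2; x[14] = 0; x[15] = 11; x[16] = 10; x[17] = 7.
The sequence repeats with period 16.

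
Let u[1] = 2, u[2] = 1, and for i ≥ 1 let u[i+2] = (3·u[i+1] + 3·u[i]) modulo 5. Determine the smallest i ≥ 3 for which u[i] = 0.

u[1] = 2,  u[2] = 1,  u[3] = 4,  u[4] = 0,  u[5] = 2,  u[6] = 1.
Since (u[5], u[6]) = (u[1], u[2]) = (2, 1) (two consecutive terms determine the rest), the sequence is periodic with period 4.
The value 0 first appears (with i ≥ 3) at u[4].

4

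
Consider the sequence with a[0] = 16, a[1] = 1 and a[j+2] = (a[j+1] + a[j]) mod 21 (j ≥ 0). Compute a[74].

Listing terms: a[0] = 16; a[1] = 1; a[2] = 17; a[3] = 18; a[4] = 14; a[5] = 11; a[6] = 4; a[7] = 15; a[8] = 19; a[9] = 13; a[10] = 11; a[11] = 3; a[12] = 14; a[13] = 17; a[14] = 10; a[15] = 6; a[16] = 16; a[17] = 1.
Since (a[16], a[17]) = (a[0], a[1]) = (16, 1) (two consecutive terms determine the rest), the sequence is periodic with period 16.
(74 - 0) mod 16 = 10, so a[74] = a[10] = 11.

11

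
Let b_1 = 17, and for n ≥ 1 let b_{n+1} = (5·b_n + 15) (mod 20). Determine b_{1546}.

b_1 = 17; b_2 = 0; b_3 = 15; b_4 = 10; b_5 = 5; b_6 = 0.
Since b_6 = b_2 = 0, the sequence is eventually periodic: after a pre-period of length 1 it cycles with period 4.
For n ≥ 2, b_n depends only on (n - 2) mod 4. (1546 - 2) mod 4 = 0, so b_{1546} = b_2 = 0.

0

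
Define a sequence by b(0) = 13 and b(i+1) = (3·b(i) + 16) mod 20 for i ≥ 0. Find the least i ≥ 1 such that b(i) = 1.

Computing terms: b(0) = 13,  b(1) = 15,  b(2) = 1,  b(3) = 19,  b(4) = 13.
The sequence repeats with period 4.
The value 1 first appears (with i ≥ 1) at b(2).

2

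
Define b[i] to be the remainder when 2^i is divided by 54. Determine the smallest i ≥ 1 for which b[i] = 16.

Computing terms: b[0] = 1, b[1] = 2, b[2] = 4, b[3] = 8, b[4] = 16, b[5] = 32, b[6] = 10, b[7] = 20, b[8] = 40, b[9] = 26, b[10] = 52, b[11] = 50, b[12] = 46, b[13] = 38, b[14] = 22, b[15] = 44, b[16] = 34, b[17] = 14, b[18] = 28, b[19] = 2.
Since b[19] = b[1] = 2, the sequence is eventually periodic: after a pre-period of length 1 it cycles with period 18.
The value 16 first appears (with i ≥ 1) at b[4].

4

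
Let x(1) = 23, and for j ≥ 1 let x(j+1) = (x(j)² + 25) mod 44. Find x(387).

41

We have x(1) = 23, x(2) = 26, x(3) = 41, x(4) = 34, x(5) = 37, x(6) = 30, x(7) = 1, x(8) = 26.
Since x(8) = x(2) = 26, the sequence is eventually periodic: after a pre-period of length 1 it cycles with period 6.
For j ≥ 2, x(j) depends only on (j - 2) mod 6. (387 - 2) mod 6 = 1, so x(387) = x(3) = 41.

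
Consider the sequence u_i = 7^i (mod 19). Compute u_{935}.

11

We have u_1 = 7,  u_2 = 11,  u_3 = 1,  u_4 = 7.
Since u_4 = u_1 = 7, the sequence is periodic with period 3.
(935 - 1) mod 3 = 1, so u_{935} = u_2 = 11.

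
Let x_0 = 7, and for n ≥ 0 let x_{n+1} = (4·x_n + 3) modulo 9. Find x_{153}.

x_0 = 7; x_1 = 4; x_2 = 1; x_3 = 7.
Since x_3 = x_0 = 7, the sequence is periodic with period 3.
(153 - 0) mod 3 = 0, so x_{153} = x_0 = 7.

7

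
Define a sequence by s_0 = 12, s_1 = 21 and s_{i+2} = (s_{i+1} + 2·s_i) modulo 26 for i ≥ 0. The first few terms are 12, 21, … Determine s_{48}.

25

s_0 = 12,  s_1 = 21,  s_2 = 19,  s_3 = 9,  s_4 = 21,  s_5 = 13,  s_6 = 3,  s_7 = 3,  s_8 = 9,  s_9 = 15,  s_{10} = 7,  s_{11} = 11,  s_{12} = 25,  s_{13} = 21,  s_{14} = 19.
Since (s_{13}, s_{14}) = (s_1, s_2) = (21, 19) (two consecutive terms determine the rest), the sequence is eventually periodic: after a pre-period of length 1 it cycles with period 12.
For i ≥ 1, s_i depends only on (i - 1) mod 12. (48 - 1) mod 12 = 11, so s_{48} = s_{12} = 25.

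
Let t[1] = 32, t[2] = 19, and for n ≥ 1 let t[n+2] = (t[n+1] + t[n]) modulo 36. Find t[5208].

We have t[1] = 32; t[2] = 19; t[3] = 15; t[4] = 34; t[5] = 13; t[6] = 11; t[7] = 24; t[8] = 35; t[9] = 23; t[10] = 22; t[11] = 9; t[12] = 31; t[13] = 4; t[14] = 35; t[15] = 3; t[16] = 2; t[17] = 5; t[18] = 7; t[19] = 12; t[20] = 19; t[21] = 31; t[22] = 14; t[23] = 9; t[24] = 23; t[25] = 32; t[26] = 19.
Since (t[25], t[26]) = (t[1], t[2]) = (32, 19) (two consecutive terms determine the rest), the sequence is periodic with period 24.
So t[5208] = t[1 + ((5208-1) mod 24)] = t[24] = 23.

23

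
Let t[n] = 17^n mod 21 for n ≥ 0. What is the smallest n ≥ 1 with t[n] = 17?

Listing terms: t[0] = 1,  t[1] = 17,  t[2] = 16,  t[3] = 20,  t[4] = 4,  t[5] = 5,  t[6] = 1.
The sequence repeats with period 6.
The value 17 first appears (with n ≥ 1) at t[1].

1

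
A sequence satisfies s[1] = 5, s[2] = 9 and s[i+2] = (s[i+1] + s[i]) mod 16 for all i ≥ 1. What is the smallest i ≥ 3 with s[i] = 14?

We have s[1] = 5, s[2] = 9, s[3] = 14, s[4] = 7, s[5] = 5, s[6] = 12, s[7] = 1, s[8] = 13, s[9] = 14, s[10] = 11, s[11] = 9, s[12] = 4, s[13] = 13, s[14] = 1, s[15] = 14, s[16] = 15, s[17] = 13, s[18] = 12, s[19] = 9, s[20] = 5, s[21] = 14, s[22] = 3, s[23] = 1, s[24] = 4, s[25] = 5, s[26] = 9.
The sequence repeats with period 24.
The value 14 first appears (with i ≥ 3) at s[3].

3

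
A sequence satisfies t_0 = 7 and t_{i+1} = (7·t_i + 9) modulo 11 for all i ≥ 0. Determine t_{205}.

Computing terms: t_0 = 7, t_1 = 3, t_2 = 8, t_3 = 10, t_4 = 2, t_5 = 1, t_6 = 5, t_7 = 0, t_8 = 9, t_9 = 6, t_{10} = 7.
Since t_{10} = t_0 = 7, the sequence is periodic with period 10.
(205 - 0) mod 10 = 5, so t_{205} = t_5 = 1.

1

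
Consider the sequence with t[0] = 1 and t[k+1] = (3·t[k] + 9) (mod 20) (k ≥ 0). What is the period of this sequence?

4

We have t[0] = 1; t[1] = 12; t[2] = 5; t[3] = 4; t[4] = 1.
Since t[4] = t[0] = 1, the sequence is periodic with period 4.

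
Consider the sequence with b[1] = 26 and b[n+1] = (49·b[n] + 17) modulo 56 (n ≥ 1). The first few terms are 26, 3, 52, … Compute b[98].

3

Computing terms: b[1] = 26, b[2] = 3, b[3] = 52, b[4] = 45, b[5] = 38, b[6] = 31, b[7] = 24, b[8] = 17, b[9] = 10, b[10] = 3.
Since b[10] = b[2] = 3, the sequence is eventually periodic: after a pre-period of length 1 it cycles with period 8.
For n ≥ 2, b[n] depends only on (n - 2) mod 8. (98 - 2) mod 8 = 0, so b[98] = b[2] = 3.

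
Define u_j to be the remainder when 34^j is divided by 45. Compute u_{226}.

Listing terms: u_0 = 1,  u_1 = 34,  u_2 = 31,  u_3 = 19,  u_4 = 16,  u_5 = 4,  u_6 = 1.
Since u_6 = u_0 = 1, the sequence is periodic with period 6.
So u_{226} = u_{0 + ((226-0) mod 6)} = u_4 = 16.

16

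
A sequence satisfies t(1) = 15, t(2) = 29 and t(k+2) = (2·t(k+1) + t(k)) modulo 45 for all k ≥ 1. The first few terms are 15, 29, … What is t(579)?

We have t(1) = 15,  t(2) = 29,  t(3) = 28,  t(4) = 40,  t(5) = 18,  t(6) = 31,  t(7) = 35,  t(8) = 11,  t(9) = 12,  t(10) = 35,  t(11) = 37,  t(12) = 19,  t(13) = 30,  t(14) = 34,  t(15) = 8,  t(16) = 5,  t(17) = 18,  t(18) = 41,  t(19) = 10,  t(20) = 16,  t(21) = 42,  t(22) = 10,  t(23) = 17,  t(24) = 44,  t(25) = 15,  t(26) = 29.
The sequence repeats with period 24.
So t(579) = t(1 + ((579-1) mod 24)) = t(3) = 28.

28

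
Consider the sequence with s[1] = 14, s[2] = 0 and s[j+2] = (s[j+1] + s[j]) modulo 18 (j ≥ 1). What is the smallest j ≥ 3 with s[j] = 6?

6

s[1] = 14, s[2] = 0, s[3] = 14, s[4] = 14, s[5] = 10, s[6] = 6, s[7] = 16, s[8] = 4, s[9] = 2, s[10] = 6, s[11] = 8, s[12] = 14, s[13] = 4, s[14] = 0, s[15] = 4, s[16] = 4, s[17] = 8, s[18] = 12, s[19] = 2, s[20] = 14, s[21] = 16, s[22] = 12, s[23] = 10, s[24] = 4, s[25] = 14, s[26] = 0.
The sequence repeats with period 24.
The value 6 first appears (with j ≥ 3) at s[6].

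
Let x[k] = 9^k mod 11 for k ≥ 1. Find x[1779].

5

We have x[1] = 9; x[2] = 4; x[3] = 3; x[4] = 5; x[5] = 1; x[6] = 9.
The sequence repeats with period 5.
So x[1779] = x[1 + ((1779-1) mod 5)] = x[4] = 5.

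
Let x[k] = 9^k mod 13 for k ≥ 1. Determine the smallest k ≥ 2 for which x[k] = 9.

4

We have x[1] = 9,  x[2] = 3,  x[3] = 1,  x[4] = 9.
Since x[4] = x[1] = 9, the sequence is periodic with period 3.
The value 9 next appears (with k ≥ 2) at x[4].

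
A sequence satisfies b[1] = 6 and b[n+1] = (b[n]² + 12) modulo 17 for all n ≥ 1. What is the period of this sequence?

We have b[1] = 6; b[2] = 14; b[3] = 4; b[4] = 11; b[5] = 14.
Since b[5] = b[2] = 14, the sequence is eventually periodic: after a pre-period of length 1 it cycles with period 3.

3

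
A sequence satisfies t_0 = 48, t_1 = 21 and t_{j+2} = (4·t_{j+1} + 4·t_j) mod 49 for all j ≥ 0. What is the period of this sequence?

We have t_0 = 48; t_1 = 21; t_2 = 31; t_3 = 12; t_4 = 25; t_5 = 1; t_6 = 6; t_7 = 28; t_8 = 38; t_9 = 19; t_{10} = 32; t_{11} = 8; t_{12} = 13; t_{13} = 35; t_{14} = 45; t_{15} = 26; t_{16} = 39; t_{17} = 15; t_{18} = 20; t_{19} = 42; t_{20} = 3; t_{21} = 33; t_{22} = 46; t_{23} = 22; t_{24} = 27; t_{25} = 0; t_{26} = 10; t_{27} = 40; t_{28} = 4; t_{29} = 29; t_{30} = 34; t_{31} = 7; t_{32} = 17; t_{33} = 47; t_{34} = 11; t_{35} = 36; t_{36} = 41; t_{37} = 14; t_{38} = 24; t_{39} = 5; t_{40} = 18; t_{41} = 43; t_{42} = 48; t_{43} = 21.
The sequence repeats with period 42.

42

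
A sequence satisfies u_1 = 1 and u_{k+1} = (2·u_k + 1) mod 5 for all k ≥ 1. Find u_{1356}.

0

Listing terms: u_1 = 1, u_2 = 3, u_3 = 2, u_4 = 0, u_5 = 1.
The sequence repeats with period 4.
(1356 - 1) mod 4 = 3, so u_{1356} = u_4 = 0.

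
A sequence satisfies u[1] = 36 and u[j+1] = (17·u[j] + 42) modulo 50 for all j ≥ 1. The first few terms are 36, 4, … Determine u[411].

40

We have u[1] = 36, u[2] = 4, u[3] = 10, u[4] = 12, u[5] = 46, u[6] = 24, u[7] = 0, u[8] = 42, u[9] = 6, u[10] = 44, u[11] = 40, u[12] = 22, u[13] = 16, u[14] = 14, u[15] = 30, u[16] = 2, u[17] = 26, u[18] = 34, u[19] = 20, u[20] = 32, u[21] = 36.
Since u[21] = u[1] = 36, the sequence is periodic with period 20.
(411 - 1) mod 20 = 10, so u[411] = u[11] = 40.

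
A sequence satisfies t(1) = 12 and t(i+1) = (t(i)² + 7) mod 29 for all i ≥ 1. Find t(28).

t(1) = 12,  t(2) = 6,  t(3) = 14,  t(4) = 0,  t(5) = 7,  t(6) = 27,  t(7) = 11,  t(8) = 12.
Since t(8) = t(1) = 12, the sequence is periodic with period 7.
(28 - 1) mod 7 = 6, so t(28) = t(7) = 11.

11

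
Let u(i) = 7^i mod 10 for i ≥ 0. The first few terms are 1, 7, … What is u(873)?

Listing terms: u(0) = 1, u(1) = 7, u(2) = 9, u(3) = 3, u(4) = 1.
The sequence repeats with period 4.
So u(873) = u(0 + ((873-0) mod 4)) = u(1) = 7.

7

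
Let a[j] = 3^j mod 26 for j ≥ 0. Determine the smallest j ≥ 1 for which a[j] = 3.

Listing terms: a[0] = 1; a[1] = 3; a[2] = 9; a[3] = 1.
Since a[3] = a[0] = 1, the sequence is periodic with period 3.
The value 3 first appears (with j ≥ 1) at a[1].

1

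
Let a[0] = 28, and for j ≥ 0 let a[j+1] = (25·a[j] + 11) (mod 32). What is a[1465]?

15

Listing terms: a[0] = 28, a[1] = 7, a[2] = 26, a[3] = 21, a[4] = 24, a[5] = 3, a[6] = 22, a[7] = 17, a[8] = 20, a[9] = 31, a[10] = 18, a[11] = 13, a[12] = 16, a[13] = 27, a[14] = 14, a[15] = 9, a[16] = 12, a[17] = 23, a[18] = 10, a[19] = 5, a[20] = 8, a[21] = 19, a[22] = 6, a[23] = 1, a[24] = 4, a[25] = 15, a[26] = 2, a[27] = 29, a[28] = 0, a[29] = 11, a[30] = 30, a[31] = 25, a[32] = 28.
Since a[32] = a[0] = 28, the sequence is periodic with period 32.
(1465 - 0) mod 32 = 25, so a[1465] = a[25] = 15.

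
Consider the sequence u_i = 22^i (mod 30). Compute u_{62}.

Listing terms: u_0 = 1; u_1 = 22; u_2 = 4; u_3 = 28; u_4 = 16; u_5 = 22.
Since u_5 = u_1 = 22, the sequence is eventually periodic: after a pre-period of length 1 it cycles with period 4.
For i ≥ 1, u_i depends only on (i - 1) mod 4. (62 - 1) mod 4 = 1, so u_{62} = u_2 = 4.

4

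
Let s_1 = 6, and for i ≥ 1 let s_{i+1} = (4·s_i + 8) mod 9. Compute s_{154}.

6

Listing terms: s_1 = 6, s_2 = 5, s_3 = 1, s_4 = 3, s_5 = 2, s_6 = 7, s_7 = 0, s_8 = 8, s_9 = 4, s_{10} = 6.
Since s_{10} = s_1 = 6, the sequence is periodic with period 9.
(154 - 1) mod 9 = 0, so s_{154} = s_1 = 6.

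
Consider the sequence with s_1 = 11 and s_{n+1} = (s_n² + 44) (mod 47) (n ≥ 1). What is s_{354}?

We have s_1 = 11; s_2 = 24; s_3 = 9; s_4 = 31; s_5 = 18; s_6 = 39; s_7 = 14; s_8 = 5; s_9 = 22; s_{10} = 11.
The sequence repeats with period 9.
(354 - 1) mod 9 = 2, so s_{354} = s_3 = 9.

9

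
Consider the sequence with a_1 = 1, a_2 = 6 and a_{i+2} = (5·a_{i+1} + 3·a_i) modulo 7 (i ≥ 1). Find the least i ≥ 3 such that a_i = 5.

3

Listing terms: a_1 = 1,  a_2 = 6,  a_3 = 5,  a_4 = 1,  a_5 = 6.
Since (a_4, a_5) = (a_1, a_2) = (1, 6) (two consecutive terms determine the rest), the sequence is periodic with period 3.
The value 5 first appears (with i ≥ 3) at a_3.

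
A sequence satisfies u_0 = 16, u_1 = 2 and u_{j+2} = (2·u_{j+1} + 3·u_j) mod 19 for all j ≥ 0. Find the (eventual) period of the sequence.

18

Listing terms: u_0 = 16, u_1 = 2, u_2 = 14, u_3 = 15, u_4 = 15, u_5 = 18, u_6 = 5, u_7 = 7, u_8 = 10, u_9 = 3, u_{10} = 17, u_{11} = 5, u_{12} = 4, u_{13} = 4, u_{14} = 1, u_{15} = 14, u_{16} = 12, u_{17} = 9, u_{18} = 16, u_{19} = 2.
The sequence repeats with period 18.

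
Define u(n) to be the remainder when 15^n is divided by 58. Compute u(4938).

Listing terms: u(0) = 1, u(1) = 15, u(2) = 51, u(3) = 11, u(4) = 49, u(5) = 39, u(6) = 5, u(7) = 17, u(8) = 23, u(9) = 55, u(10) = 13, u(11) = 21, u(12) = 25, u(13) = 27, u(14) = 57, u(15) = 43, u(16) = 7, u(17) = 47, u(18) = 9, u(19) = 19, u(20) = 53, u(21) = 41, u(22) = 35, u(23) = 3, u(24) = 45, u(25) = 37, u(26) = 33, u(27) = 31, u(28) = 1.
Since u(28) = u(0) = 1, the sequence is periodic with period 28.
So u(4938) = u(0 + ((4938-0) mod 28)) = u(10) = 13.

13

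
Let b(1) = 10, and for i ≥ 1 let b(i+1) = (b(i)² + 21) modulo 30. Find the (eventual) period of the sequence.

6

We have b(1) = 10; b(2) = 1; b(3) = 22; b(4) = 25; b(5) = 16; b(6) = 7; b(7) = 10.
Since b(7) = b(1) = 10, the sequence is periodic with period 6.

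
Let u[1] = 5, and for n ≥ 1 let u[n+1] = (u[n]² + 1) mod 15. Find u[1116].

Computing terms: u[1] = 5,  u[2] = 11,  u[3] = 2,  u[4] = 5.
The sequence repeats with period 3.
(1116 - 1) mod 3 = 2, so u[1116] = u[3] = 2.

2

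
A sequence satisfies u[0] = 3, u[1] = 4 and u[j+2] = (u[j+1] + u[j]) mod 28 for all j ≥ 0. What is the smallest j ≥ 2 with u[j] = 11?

We have u[0] = 3,  u[1] = 4,  u[2] = 7,  u[3] = 11,  u[4] = 18,  u[5] = 1,  u[6] = 19,  u[7] = 20,  u[8] = 11,  u[9] = 3,  u[10] = 14,  u[11] = 17,  u[12] = 3,  u[13] = 20,  u[14] = 23,  u[15] = 15,  u[16] = 10,  u[17] = 25,  u[18] = 7,  u[19] = 4,  u[20] = 11,  u[21] = 15,  u[22] = 26,  u[23] = 13,  u[24] = 11,  u[25] = 24,  u[26] = 7,  u[27] = 3,  u[28] = 10,  u[29] = 13,  u[30] = 23,  u[31] = 8,  u[32] = 3,  u[33] = 11,  u[34] = 14,  u[35] = 25,  u[36] = 11,  u[37] = 8,  u[38] = 19,  u[39] = 27,  u[40] = 18,  u[41] = 17,  u[42] = 7,  u[43] = 24,  u[44] = 3,  u[45] = 27,  u[46] = 2,  u[47] = 1,  u[48] = 3,  u[49] = 4.
The sequence repeats with period 48.
The value 11 first appears (with j ≥ 2) at u[3].

3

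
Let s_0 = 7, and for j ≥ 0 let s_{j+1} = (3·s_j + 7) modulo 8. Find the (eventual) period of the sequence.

4

Listing terms: s_0 = 7, s_1 = 4, s_2 = 3, s_3 = 0, s_4 = 7.
Since s_4 = s_0 = 7, the sequence is periodic with period 4.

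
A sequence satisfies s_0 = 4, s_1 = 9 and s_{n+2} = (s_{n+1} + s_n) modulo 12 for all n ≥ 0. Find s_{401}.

9

Computing terms: s_0 = 4, s_1 = 9, s_2 = 1, s_3 = 10, s_4 = 11, s_5 = 9, s_6 = 8, s_7 = 5, s_8 = 1, s_9 = 6, s_{10} = 7, s_{11} = 1, s_{12} = 8, s_{13} = 9, s_{14} = 5, s_{15} = 2, s_{16} = 7, s_{17} = 9, s_{18} = 4, s_{19} = 1, s_{20} = 5, s_{21} = 6, s_{22} = 11, s_{23} = 5, s_{24} = 4, s_{25} = 9.
The sequence repeats with period 24.
So s_{401} = s_{0 + ((401-0) mod 24)} = s_{17} = 9.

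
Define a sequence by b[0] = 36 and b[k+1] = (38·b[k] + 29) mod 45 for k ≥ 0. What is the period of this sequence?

12

We have b[0] = 36, b[1] = 2, b[2] = 15, b[3] = 14, b[4] = 21, b[5] = 17, b[6] = 0, b[7] = 29, b[8] = 6, b[9] = 32, b[10] = 30, b[11] = 44, b[12] = 36.
Since b[12] = b[0] = 36, the sequence is periodic with period 12.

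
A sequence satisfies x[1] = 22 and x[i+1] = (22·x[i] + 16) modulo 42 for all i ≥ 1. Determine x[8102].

Listing terms: x[1] = 22,  x[2] = 38,  x[3] = 12,  x[4] = 28,  x[5] = 2,  x[6] = 18,  x[7] = 34,  x[8] = 8,  x[9] = 24,  x[10] = 40,  x[11] = 14,  x[12] = 30,  x[13] = 4,  x[14] = 20,  x[15] = 36,  x[16] = 10,  x[17] = 26,  x[18] = 0,  x[19] = 16,  x[20] = 32,  x[21] = 6,  x[22] = 22.
The sequence repeats with period 21.
(8102 - 1) mod 21 = 16, so x[8102] = x[17] = 26.

26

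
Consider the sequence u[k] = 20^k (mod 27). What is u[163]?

u[1] = 20, u[2] = 22, u[3] = 8, u[4] = 25, u[5] = 14, u[6] = 10, u[7] = 11, u[8] = 4, u[9] = 26, u[10] = 7, u[11] = 5, u[12] = 19, u[13] = 2, u[14] = 13, u[15] = 17, u[16] = 16, u[17] = 23, u[18] = 1, u[19] = 20.
The sequence repeats with period 18.
So u[163] = u[1 + ((163-1) mod 18)] = u[1] = 20.

20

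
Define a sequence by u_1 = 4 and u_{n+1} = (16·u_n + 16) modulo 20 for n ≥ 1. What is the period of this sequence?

5

Computing terms: u_1 = 4,  u_2 = 0,  u_3 = 16,  u_4 = 12,  u_5 = 8,  u_6 = 4.
The sequence repeats with period 5.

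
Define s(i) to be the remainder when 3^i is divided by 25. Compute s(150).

24

s(0) = 1,  s(1) = 3,  s(2) = 9,  s(3) = 2,  s(4) = 6,  s(5) = 18,  s(6) = 4,  s(7) = 12,  s(8) = 11,  s(9) = 8,  s(10) = 24,  s(11) = 22,  s(12) = 16,  s(13) = 23,  s(14) = 19,  s(15) = 7,  s(16) = 21,  s(17) = 13,  s(18) = 14,  s(19) = 17,  s(20) = 1.
Since s(20) = s(0) = 1, the sequence is periodic with period 20.
(150 - 0) mod 20 = 10, so s(150) = s(10) = 24.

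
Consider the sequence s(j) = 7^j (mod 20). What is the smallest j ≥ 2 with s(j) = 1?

4

s(1) = 7; s(2) = 9; s(3) = 3; s(4) = 1; s(5) = 7.
Since s(5) = s(1) = 7, the sequence is periodic with period 4.
The value 1 first appears (with j ≥ 2) at s(4).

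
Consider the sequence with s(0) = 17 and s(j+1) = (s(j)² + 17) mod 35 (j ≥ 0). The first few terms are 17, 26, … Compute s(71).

21

Computing terms: s(0) = 17,  s(1) = 26,  s(2) = 28,  s(3) = 31,  s(4) = 33,  s(5) = 21,  s(6) = 3,  s(7) = 26.
Since s(7) = s(1) = 26, the sequence is eventually periodic: after a pre-period of length 1 it cycles with period 6.
For j ≥ 1, s(j) depends only on (j - 1) mod 6. (71 - 1) mod 6 = 4, so s(71) = s(5) = 21.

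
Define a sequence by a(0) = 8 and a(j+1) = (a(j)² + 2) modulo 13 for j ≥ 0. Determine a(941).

Listing terms: a(0) = 8; a(1) = 1; a(2) = 3; a(3) = 11; a(4) = 6; a(5) = 12; a(6) = 3.
Since a(6) = a(2) = 3, the sequence is eventually periodic: after a pre-period of length 2 it cycles with period 4.
For j ≥ 2, a(j) depends only on (j - 2) mod 4. (941 - 2) mod 4 = 3, so a(941) = a(5) = 12.

12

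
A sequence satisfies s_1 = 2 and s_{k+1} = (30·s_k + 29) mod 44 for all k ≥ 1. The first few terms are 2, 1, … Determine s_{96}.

Listing terms: s_1 = 2, s_2 = 1, s_3 = 15, s_4 = 39, s_5 = 11, s_6 = 7, s_7 = 19, s_8 = 27, s_9 = 3, s_{10} = 31, s_{11} = 35, s_{12} = 23, s_{13} = 15.
Since s_{13} = s_3 = 15, the sequence is eventually periodic: after a pre-period of length 2 it cycles with period 10.
For k ≥ 3, s_k depends only on (k - 3) mod 10. (96 - 3) mod 10 = 3, so s_{96} = s_6 = 7.

7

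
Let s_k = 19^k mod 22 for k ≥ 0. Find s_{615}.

21

Listing terms: s_0 = 1; s_1 = 19; s_2 = 9; s_3 = 17; s_4 = 15; s_5 = 21; s_6 = 3; s_7 = 13; s_8 = 5; s_9 = 7; s_{10} = 1.
Since s_{10} = s_0 = 1, the sequence is periodic with period 10.
So s_{615} = s_{0 + ((615-0) mod 10)} = s_5 = 21.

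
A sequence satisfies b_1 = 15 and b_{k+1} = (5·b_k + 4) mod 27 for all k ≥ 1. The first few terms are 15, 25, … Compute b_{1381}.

24

We have b_1 = 15,  b_2 = 25,  b_3 = 21,  b_4 = 1,  b_5 = 9,  b_6 = 22,  b_7 = 6,  b_8 = 7,  b_9 = 12,  b_{10} = 10,  b_{11} = 0,  b_{12} = 4,  b_{13} = 24,  b_{14} = 16,  b_{15} = 3,  b_{16} = 19,  b_{17} = 18,  b_{18} = 13,  b_{19} = 15.
The sequence repeats with period 18.
(1381 - 1) mod 18 = 12, so b_{1381} = b_{13} = 24.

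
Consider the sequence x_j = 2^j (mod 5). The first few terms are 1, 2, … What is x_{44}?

We have x_0 = 1, x_1 = 2, x_2 = 4, x_3 = 3, x_4 = 1.
Since x_4 = x_0 = 1, the sequence is periodic with period 4.
So x_{44} = x_{0 + ((44-0) mod 4)} = x_0 = 1.

1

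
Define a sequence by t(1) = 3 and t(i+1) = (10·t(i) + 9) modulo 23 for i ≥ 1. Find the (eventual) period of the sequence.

22

We have t(1) = 3, t(2) = 16, t(3) = 8, t(4) = 20, t(5) = 2, t(6) = 6, t(7) = 0, t(8) = 9, t(9) = 7, t(10) = 10, t(11) = 17, t(12) = 18, t(13) = 5, t(14) = 13, t(15) = 1, t(16) = 19, t(17) = 15, t(18) = 21, t(19) = 12, t(20) = 14, t(21) = 11, t(22) = 4, t(23) = 3.
The sequence repeats with period 22.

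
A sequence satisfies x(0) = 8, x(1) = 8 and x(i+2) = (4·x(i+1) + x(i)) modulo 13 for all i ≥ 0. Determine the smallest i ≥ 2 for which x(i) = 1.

x(0) = 8; x(1) = 8; x(2) = 1; x(3) = 12; x(4) = 10; x(5) = 0; x(6) = 10; x(7) = 1; x(8) = 1; x(9) = 5; x(10) = 8; x(11) = 11; x(12) = 0; x(13) = 11; x(14) = 5; x(15) = 5; x(16) = 12; x(17) = 1; x(18) = 3; x(19) = 0; x(20) = 3; x(21) = 12; x(22) = 12; x(23) = 8; x(24) = 5; x(25) = 2; x(26) = 0; x(27) = 2; x(28) = 8; x(29) = 8.
The sequence repeats with period 28.
The value 1 first appears (with i ≥ 2) at x(2).

2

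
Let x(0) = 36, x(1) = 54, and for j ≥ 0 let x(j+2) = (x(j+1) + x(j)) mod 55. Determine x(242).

35

We have x(0) = 36, x(1) = 54, x(2) = 35, x(3) = 34, x(4) = 14, x(5) = 48, x(6) = 7, x(7) = 0, x(8) = 7, x(9) = 7, x(10) = 14, x(11) = 21, x(12) = 35, x(13) = 1, x(14) = 36, x(15) = 37, x(16) = 18, x(17) = 0, x(18) = 18, x(19) = 18, x(20) = 36, x(21) = 54.
Since (x(20), x(21)) = (x(0), x(1)) = (36, 54) (two consecutive terms determine the rest), the sequence is periodic with period 20.
So x(242) = x(0 + ((242-0) mod 20)) = x(2) = 35.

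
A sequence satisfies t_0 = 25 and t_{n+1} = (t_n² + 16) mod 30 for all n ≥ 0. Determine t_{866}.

17

Computing terms: t_0 = 25,  t_1 = 11,  t_2 = 17,  t_3 = 5,  t_4 = 11.
Since t_4 = t_1 = 11, the sequence is eventually periodic: after a pre-period of length 1 it cycles with period 3.
For n ≥ 1, t_n depends only on (n - 1) mod 3. (866 - 1) mod 3 = 1, so t_{866} = t_2 = 17.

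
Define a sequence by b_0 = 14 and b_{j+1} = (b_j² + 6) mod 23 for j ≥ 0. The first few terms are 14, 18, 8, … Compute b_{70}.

9

b_0 = 14, b_1 = 18, b_2 = 8, b_3 = 1, b_4 = 7, b_5 = 9, b_6 = 18.
Since b_6 = b_1 = 18, the sequence is eventually periodic: after a pre-period of length 1 it cycles with period 5.
For j ≥ 1, b_j depends only on (j - 1) mod 5. (70 - 1) mod 5 = 4, so b_{70} = b_5 = 9.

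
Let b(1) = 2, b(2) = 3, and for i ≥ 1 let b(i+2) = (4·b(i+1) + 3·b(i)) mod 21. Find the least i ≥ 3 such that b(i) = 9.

We have b(1) = 2; b(2) = 3; b(3) = 18; b(4) = 18; b(5) = 0; b(6) = 12; b(7) = 6; b(8) = 18; b(9) = 6; b(10) = 15; b(11) = 15; b(12) = 0; b(13) = 3; b(14) = 12; b(15) = 15; b(16) = 12; b(17) = 9; b(18) = 9; b(19) = 0; b(20) = 6; b(21) = 3; b(22) = 9; b(23) = 3; b(24) = 18.
Since (b(23), b(24)) = (b(2), b(3)) = (3, 18) (two consecutive terms determine the rest), the sequence is eventually periodic: after a pre-period of length 1 it cycles with period 21.
The value 9 first appears (with i ≥ 3) at b(17).

17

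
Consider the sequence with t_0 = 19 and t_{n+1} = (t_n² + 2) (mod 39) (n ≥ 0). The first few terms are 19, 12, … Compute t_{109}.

We have t_0 = 19, t_1 = 12, t_2 = 29, t_3 = 24, t_4 = 32, t_5 = 12.
Since t_5 = t_1 = 12, the sequence is eventually periodic: after a pre-period of length 1 it cycles with period 4.
For n ≥ 1, t_n depends only on (n - 1) mod 4. (109 - 1) mod 4 = 0, so t_{109} = t_1 = 12.

12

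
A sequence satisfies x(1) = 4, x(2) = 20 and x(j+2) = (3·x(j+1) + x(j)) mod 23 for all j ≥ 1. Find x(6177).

x(1) = 4,  x(2) = 20,  x(3) = 18,  x(4) = 5,  x(5) = 10,  x(6) = 12,  x(7) = 0,  x(8) = 12,  x(9) = 13,  x(10) = 5,  x(11) = 5,  x(12) = 20,  x(13) = 19,  x(14) = 8,  x(15) = 20,  x(16) = 22,  x(17) = 17,  x(18) = 4,  x(19) = 6,  x(20) = 22,  x(21) = 3,  x(22) = 8,  x(23) = 4,  x(24) = 20.
The sequence repeats with period 22.
So x(6177) = x(1 + ((6177-1) mod 22)) = x(17) = 17.

17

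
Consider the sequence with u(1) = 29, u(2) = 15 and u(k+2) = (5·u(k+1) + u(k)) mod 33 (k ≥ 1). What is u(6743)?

19

u(1) = 29,  u(2) = 15,  u(3) = 5,  u(4) = 7,  u(5) = 7,  u(6) = 9,  u(7) = 19,  u(8) = 5,  u(9) = 11,  u(10) = 27,  u(11) = 14,  u(12) = 31,  u(13) = 4,  u(14) = 18,  u(15) = 28,  u(16) = 26,  u(17) = 26,  u(18) = 24,  u(19) = 14,  u(20) = 28,  u(21) = 22,  u(22) = 6,  u(23) = 19,  u(24) = 2,  u(25) = 29,  u(26) = 15.
The sequence repeats with period 24.
(6743 - 1) mod 24 = 22, so u(6743) = u(23) = 19.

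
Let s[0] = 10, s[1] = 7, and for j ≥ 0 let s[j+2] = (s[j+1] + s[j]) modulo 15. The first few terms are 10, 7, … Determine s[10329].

Listing terms: s[0] = 10; s[1] = 7; s[2] = 2; s[3] = 9; s[4] = 11; s[5] = 5; s[6] = 1; s[7] = 6; s[8] = 7; s[9] = 13; s[10] = 5; s[11] = 3; s[12] = 8; s[13] = 11; s[14] = 4; s[15] = 0; s[16] = 4; s[17] = 4; s[18] = 8; s[19] = 12; s[20] = 5; s[21] = 2; s[22] = 7; s[23] = 9; s[24] = 1; s[25] = 10; s[26] = 11; s[27] = 6; s[28] = 2; s[29] = 8; s[30] = 10; s[31] = 3; s[32] = 13; s[33] = 1; s[34] = 14; s[35] = 0; s[36] = 14; s[37] = 14; s[38] = 13; s[39] = 12; s[40] = 10; s[41] = 7.
The sequence repeats with period 40.
(10329 - 0) mod 40 = 9, so s[10329] = s[9] = 13.

13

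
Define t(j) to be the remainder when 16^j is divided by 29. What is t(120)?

t(0) = 1,  t(1) = 16,  t(2) = 24,  t(3) = 7,  t(4) = 25,  t(5) = 23,  t(6) = 20,  t(7) = 1.
The sequence repeats with period 7.
(120 - 0) mod 7 = 1, so t(120) = t(1) = 16.

16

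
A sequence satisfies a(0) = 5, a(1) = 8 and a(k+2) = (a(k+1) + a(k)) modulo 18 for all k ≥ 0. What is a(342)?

17

Computing terms: a(0) = 5, a(1) = 8, a(2) = 13, a(3) = 3, a(4) = 16, a(5) = 1, a(6) = 17, a(7) = 0, a(8) = 17, a(9) = 17, a(10) = 16, a(11) = 15, a(12) = 13, a(13) = 10, a(14) = 5, a(15) = 15, a(16) = 2, a(17) = 17, a(18) = 1, a(19) = 0, a(20) = 1, a(21) = 1, a(22) = 2, a(23) = 3, a(24) = 5, a(25) = 8.
Since (a(24), a(25)) = (a(0), a(1)) = (5, 8) (two consecutive terms determine the rest), the sequence is periodic with period 24.
So a(342) = a(0 + ((342-0) mod 24)) = a(6) = 17.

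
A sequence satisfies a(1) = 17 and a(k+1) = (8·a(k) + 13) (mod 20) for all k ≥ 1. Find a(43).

We have a(1) = 17; a(2) = 9; a(3) = 5; a(4) = 13; a(5) = 17.
The sequence repeats with period 4.
So a(43) = a(1 + ((43-1) mod 4)) = a(3) = 5.

5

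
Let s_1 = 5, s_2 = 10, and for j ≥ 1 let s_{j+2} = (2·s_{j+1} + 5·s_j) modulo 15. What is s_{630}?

Listing terms: s_1 = 5,  s_2 = 10,  s_3 = 0,  s_4 = 5,  s_5 = 10.
Since (s_4, s_5) = (s_1, s_2) = (5, 10) (two consecutive terms determine the rest), the sequence is periodic with period 3.
So s_{630} = s_{1 + ((630-1) mod 3)} = s_3 = 0.

0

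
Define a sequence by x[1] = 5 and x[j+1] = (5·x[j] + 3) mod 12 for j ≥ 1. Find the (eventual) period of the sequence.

4

Listing terms: x[1] = 5,  x[2] = 4,  x[3] = 11,  x[4] = 10,  x[5] = 5.
The sequence repeats with period 4.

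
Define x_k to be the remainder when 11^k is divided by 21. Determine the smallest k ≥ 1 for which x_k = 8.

Computing terms: x_0 = 1, x_1 = 11, x_2 = 16, x_3 = 8, x_4 = 4, x_5 = 2, x_6 = 1.
The sequence repeats with period 6.
The value 8 first appears (with k ≥ 1) at x_3.

3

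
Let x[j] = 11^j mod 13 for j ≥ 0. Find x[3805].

We have x[0] = 1; x[1] = 11; x[2] = 4; x[3] = 5; x[4] = 3; x[5] = 7; x[6] = 12; x[7] = 2; x[8] = 9; x[9] = 8; x[10] = 10; x[11] = 6; x[12] = 1.
Since x[12] = x[0] = 1, the sequence is periodic with period 12.
(3805 - 0) mod 12 = 1, so x[3805] = x[1] = 11.

11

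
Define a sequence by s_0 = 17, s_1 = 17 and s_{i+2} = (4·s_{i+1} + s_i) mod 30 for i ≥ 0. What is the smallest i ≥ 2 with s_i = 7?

We have s_0 = 17; s_1 = 17; s_2 = 25; s_3 = 27; s_4 = 13; s_5 = 19; s_6 = 29; s_7 = 15; s_8 = 29; s_9 = 11; s_{10} = 13; s_{11} = 3; s_{12} = 25; s_{13} = 13; s_{14} = 17; s_{15} = 21; s_{16} = 11; s_{17} = 5; s_{18} = 1; s_{19} = 9; s_{20} = 7; s_{21} = 7; s_{22} = 5; s_{23} = 27; s_{24} = 23; s_{25} = 29; s_{26} = 19; s_{27} = 15; s_{28} = 19; s_{29} = 1; s_{30} = 23; s_{31} = 3; s_{32} = 5; s_{33} = 23; s_{34} = 7; s_{35} = 21; s_{36} = 1; s_{37} = 25; s_{38} = 11; s_{39} = 9; s_{40} = 17; s_{41} = 17.
Since (s_{40}, s_{41}) = (s_0, s_1) = (17, 17) (two consecutive terms determine the rest), the sequence is periodic with period 40.
The value 7 first appears (with i ≥ 2) at s_{20}.

20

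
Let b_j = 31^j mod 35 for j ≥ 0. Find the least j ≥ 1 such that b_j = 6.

3

Computing terms: b_0 = 1,  b_1 = 31,  b_2 = 16,  b_3 = 6,  b_4 = 11,  b_5 = 26,  b_6 = 1.
Since b_6 = b_0 = 1, the sequence is periodic with period 6.
The value 6 first appears (with j ≥ 1) at b_3.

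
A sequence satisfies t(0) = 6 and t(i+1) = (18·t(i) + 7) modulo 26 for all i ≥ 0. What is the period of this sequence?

4

Listing terms: t(0) = 6,  t(1) = 11,  t(2) = 23,  t(3) = 5,  t(4) = 19,  t(5) = 11.
Since t(5) = t(1) = 11, the sequence is eventually periodic: after a pre-period of length 1 it cycles with period 4.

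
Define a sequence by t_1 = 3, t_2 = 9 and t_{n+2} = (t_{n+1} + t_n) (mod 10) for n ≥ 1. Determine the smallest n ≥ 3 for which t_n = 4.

Computing terms: t_1 = 3, t_2 = 9, t_3 = 2, t_4 = 1, t_5 = 3, t_6 = 4, t_7 = 7, t_8 = 1, t_9 = 8, t_{10} = 9, t_{11} = 7, t_{12} = 6, t_{13} = 3, t_{14} = 9.
The sequence repeats with period 12.
The value 4 first appears (with n ≥ 3) at t_6.

6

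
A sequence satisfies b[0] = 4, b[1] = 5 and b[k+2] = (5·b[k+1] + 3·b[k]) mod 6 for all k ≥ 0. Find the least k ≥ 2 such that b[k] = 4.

6

Computing terms: b[0] = 4; b[1] = 5; b[2] = 1; b[3] = 2; b[4] = 1; b[5] = 5; b[6] = 4; b[7] = 5.
Since (b[6], b[7]) = (b[0], b[1]) = (4, 5) (two consecutive terms determine the rest), the sequence is periodic with period 6.
The value 4 next appears (with k ≥ 2) at b[6].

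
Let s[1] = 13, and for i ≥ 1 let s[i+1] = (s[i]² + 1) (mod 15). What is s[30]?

s[1] = 13,  s[2] = 5,  s[3] = 11,  s[4] = 2,  s[5] = 5.
Since s[5] = s[2] = 5, the sequence is eventually periodic: after a pre-period of length 1 it cycles with period 3.
For i ≥ 2, s[i] depends only on (i - 2) mod 3. (30 - 2) mod 3 = 1, so s[30] = s[3] = 11.

11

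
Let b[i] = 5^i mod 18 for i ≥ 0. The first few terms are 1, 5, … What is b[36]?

Listing terms: b[0] = 1; b[1] = 5; b[2] = 7; b[3] = 17; b[4] = 13; b[5] = 11; b[6] = 1.
Since b[6] = b[0] = 1, the sequence is periodic with period 6.
(36 - 0) mod 6 = 0, so b[36] = b[0] = 1.

1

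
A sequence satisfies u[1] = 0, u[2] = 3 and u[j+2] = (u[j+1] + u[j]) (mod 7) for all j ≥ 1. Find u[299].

4

u[1] = 0, u[2] = 3, u[3] = 3, u[4] = 6, u[5] = 2, u[6] = 1, u[7] = 3, u[8] = 4, u[9] = 0, u[10] = 4, u[11] = 4, u[12] = 1, u[13] = 5, u[14] = 6, u[15] = 4, u[16] = 3, u[17] = 0, u[18] = 3.
Since (u[17], u[18]) = (u[1], u[2]) = (0, 3) (two consecutive terms determine the rest), the sequence is periodic with period 16.
(299 - 1) mod 16 = 10, so u[299] = u[11] = 4.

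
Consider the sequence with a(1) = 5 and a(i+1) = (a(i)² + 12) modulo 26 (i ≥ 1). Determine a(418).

a(1) = 5, a(2) = 11, a(3) = 3, a(4) = 21, a(5) = 11.
Since a(5) = a(2) = 11, the sequence is eventually periodic: after a pre-period of length 1 it cycles with period 3.
For i ≥ 2, a(i) depends only on (i - 2) mod 3. (418 - 2) mod 3 = 2, so a(418) = a(4) = 21.

21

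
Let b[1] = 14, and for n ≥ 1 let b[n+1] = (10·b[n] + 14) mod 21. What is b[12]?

We have b[1] = 14, b[2] = 7, b[3] = 0, b[4] = 14.
Since b[4] = b[1] = 14, the sequence is periodic with period 3.
(12 - 1) mod 3 = 2, so b[12] = b[3] = 0.

0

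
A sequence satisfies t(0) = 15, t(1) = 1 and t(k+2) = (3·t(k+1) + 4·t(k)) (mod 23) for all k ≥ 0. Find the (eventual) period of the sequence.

22

Computing terms: t(0) = 15,  t(1) = 1,  t(2) = 17,  t(3) = 9,  t(4) = 3,  t(5) = 22,  t(6) = 9,  t(7) = 0,  t(8) = 13,  t(9) = 16,  t(10) = 8,  t(11) = 19,  t(12) = 20,  t(13) = 21,  t(14) = 5,  t(15) = 7,  t(16) = 18,  t(17) = 13,  t(18) = 19,  t(19) = 17,  t(20) = 12,  t(21) = 12,  t(22) = 15,  t(23) = 1.
The sequence repeats with period 22.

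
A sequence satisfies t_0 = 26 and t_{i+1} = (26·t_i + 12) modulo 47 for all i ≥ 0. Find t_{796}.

Listing terms: t_0 = 26; t_1 = 30; t_2 = 40; t_3 = 18; t_4 = 10; t_5 = 37; t_6 = 34; t_7 = 3; t_8 = 43; t_9 = 2; t_{10} = 17; t_{11} = 31; t_{12} = 19; t_{13} = 36; t_{14} = 8; t_{15} = 32; t_{16} = 45; t_{17} = 7; t_{18} = 6; t_{19} = 27; t_{20} = 9; t_{21} = 11; t_{22} = 16; t_{23} = 5; t_{24} = 1; t_{25} = 38; t_{26} = 13; t_{27} = 21; t_{28} = 41; t_{29} = 44; t_{30} = 28; t_{31} = 35; t_{32} = 29; t_{33} = 14; t_{34} = 0; t_{35} = 12; t_{36} = 42; t_{37} = 23; t_{38} = 46; t_{39} = 33; t_{40} = 24; t_{41} = 25; t_{42} = 4; t_{43} = 22; t_{44} = 20; t_{45} = 15; t_{46} = 26.
The sequence repeats with period 46.
So t_{796} = t_{0 + ((796-0) mod 46)} = t_{14} = 8.

8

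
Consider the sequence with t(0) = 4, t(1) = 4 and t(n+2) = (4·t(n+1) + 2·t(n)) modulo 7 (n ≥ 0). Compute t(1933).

2

We have t(0) = 4,  t(1) = 4,  t(2) = 3,  t(3) = 6,  t(4) = 2,  t(5) = 6,  t(6) = 0,  t(7) = 5,  t(8) = 6,  t(9) = 6,  t(10) = 1,  t(11) = 2,  t(12) = 3,  t(13) = 2,  t(14) = 0,  t(15) = 4,  t(16) = 2,  t(17) = 2,  t(18) = 5,  t(19) = 3,  t(20) = 1,  t(21) = 3,  t(22) = 0,  t(23) = 6,  t(24) = 3,  t(25) = 3,  t(26) = 4,  t(27) = 1,  t(28) = 5,  t(29) = 1,  t(30) = 0,  t(31) = 2,  t(32) = 1,  t(33) = 1,  t(34) = 6,  t(35) = 5,  t(36) = 4,  t(37) = 5,  t(38) = 0,  t(39) = 3,  t(40) = 5,  t(41) = 5,  t(42) = 2,  t(43) = 4,  t(44) = 6,  t(45) = 4,  t(46) = 0,  t(47) = 1,  t(48) = 4,  t(49) = 4.
The sequence repeats with period 48.
(1933 - 0) mod 48 = 13, so t(1933) = t(13) = 2.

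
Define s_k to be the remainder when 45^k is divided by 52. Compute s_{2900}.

29

s_0 = 1; s_1 = 45; s_2 = 49; s_3 = 21; s_4 = 9; s_5 = 41; s_6 = 25; s_7 = 33; s_8 = 29; s_9 = 5; s_{10} = 17; s_{11} = 37; s_{12} = 1.
Since s_{12} = s_0 = 1, the sequence is periodic with period 12.
(2900 - 0) mod 12 = 8, so s_{2900} = s_8 = 29.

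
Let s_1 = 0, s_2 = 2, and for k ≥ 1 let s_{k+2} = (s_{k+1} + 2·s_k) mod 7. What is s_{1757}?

We have s_1 = 0, s_2 = 2, s_3 = 2, s_4 = 6, s_5 = 3, s_6 = 1, s_7 = 0, s_8 = 2.
The sequence repeats with period 6.
(1757 - 1) mod 6 = 4, so s_{1757} = s_5 = 3.

3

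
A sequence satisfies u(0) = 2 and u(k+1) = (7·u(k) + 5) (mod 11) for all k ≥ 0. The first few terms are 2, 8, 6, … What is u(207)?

7

We have u(0) = 2; u(1) = 8; u(2) = 6; u(3) = 3; u(4) = 4; u(5) = 0; u(6) = 5; u(7) = 7; u(8) = 10; u(9) = 9; u(10) = 2.
Since u(10) = u(0) = 2, the sequence is periodic with period 10.
So u(207) = u(0 + ((207-0) mod 10)) = u(7) = 7.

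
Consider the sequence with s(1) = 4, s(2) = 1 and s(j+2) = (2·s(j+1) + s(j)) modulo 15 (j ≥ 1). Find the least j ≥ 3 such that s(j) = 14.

Computing terms: s(1) = 4; s(2) = 1; s(3) = 6; s(4) = 13; s(5) = 2; s(6) = 2; s(7) = 6; s(8) = 14; s(9) = 4; s(10) = 7; s(11) = 3; s(12) = 13; s(13) = 14; s(14) = 11; s(15) = 6; s(16) = 8; s(17) = 7; s(18) = 7; s(19) = 6; s(20) = 4; s(21) = 14; s(22) = 2; s(23) = 3; s(24) = 8; s(25) = 4; s(26) = 1.
The sequence repeats with period 24.
The value 14 first appears (with j ≥ 3) at s(8).

8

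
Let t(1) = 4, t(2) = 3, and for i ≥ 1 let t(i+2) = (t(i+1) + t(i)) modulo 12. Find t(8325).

11

t(1) = 4,  t(2) = 3,  t(3) = 7,  t(4) = 10,  t(5) = 5,  t(6) = 3,  t(7) = 8,  t(8) = 11,  t(9) = 7,  t(10) = 6,  t(11) = 1,  t(12) = 7,  t(13) = 8,  t(14) = 3,  t(15) = 11,  t(16) = 2,  t(17) = 1,  t(18) = 3,  t(19) = 4,  t(20) = 7,  t(21) = 11,  t(22) = 6,  t(23) = 5,  t(24) = 11,  t(25) = 4,  t(26) = 3.
The sequence repeats with period 24.
So t(8325) = t(1 + ((8325-1) mod 24)) = t(21) = 11.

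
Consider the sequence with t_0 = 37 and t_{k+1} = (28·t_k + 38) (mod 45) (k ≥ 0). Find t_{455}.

t_0 = 37, t_1 = 39, t_2 = 5, t_3 = 43, t_4 = 27, t_5 = 29, t_6 = 40, t_7 = 33, t_8 = 17, t_9 = 19, t_{10} = 30, t_{11} = 23, t_{12} = 7, t_{13} = 9, t_{14} = 20, t_{15} = 13, t_{16} = 42, t_{17} = 44, t_{18} = 10, t_{19} = 3, t_{20} = 32, t_{21} = 34, t_{22} = 0, t_{23} = 38, t_{24} = 22, t_{25} = 24, t_{26} = 35, t_{27} = 28, t_{28} = 12, t_{29} = 14, t_{30} = 25, t_{31} = 18, t_{32} = 2, t_{33} = 4, t_{34} = 15, t_{35} = 8, t_{36} = 37.
Since t_{36} = t_0 = 37, the sequence is periodic with period 36.
(455 - 0) mod 36 = 23, so t_{455} = t_{23} = 38.

38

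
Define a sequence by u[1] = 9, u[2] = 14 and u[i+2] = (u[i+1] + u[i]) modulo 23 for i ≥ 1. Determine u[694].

22

Computing terms: u[1] = 9,  u[2] = 14,  u[3] = 0,  u[4] = 14,  u[5] = 14,  u[6] = 5,  u[7] = 19,  u[8] = 1,  u[9] = 20,  u[10] = 21,  u[11] = 18,  u[12] = 16,  u[13] = 11,  u[14] = 4,  u[15] = 15,  u[16] = 19,  u[17] = 11,  u[18] = 7,  u[19] = 18,  u[20] = 2,  u[21] = 20,  u[22] = 22,  u[23] = 19,  u[24] = 18,  u[25] = 14,  u[26] = 9,  u[27] = 0,  u[28] = 9,  u[29] = 9,  u[30] = 18,  u[31] = 4,  u[32] = 22,  u[33] = 3,  u[34] = 2,  u[35] = 5,  u[36] = 7,  u[37] = 12,  u[38] = 19,  u[39] = 8,  u[40] = 4,  u[41] = 12,  u[42] = 16,  u[43] = 5,  u[44] = 21,  u[45] = 3,  u[46] = 1,  u[47] = 4,  u[48] = 5,  u[49] = 9,  u[50] = 14.
Since (u[49], u[50]) = (u[1], u[2]) = (9, 14) (two consecutive terms determine the rest), the sequence is periodic with period 48.
(694 - 1) mod 48 = 21, so u[694] = u[22] = 22.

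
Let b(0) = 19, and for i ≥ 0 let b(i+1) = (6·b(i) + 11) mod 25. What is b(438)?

12

Computing terms: b(0) = 19,  b(1) = 0,  b(2) = 11,  b(3) = 2,  b(4) = 23,  b(5) = 24,  b(6) = 5,  b(7) = 16,  b(8) = 7,  b(9) = 3,  b(10) = 4,  b(11) = 10,  b(12) = 21,  b(13) = 12,  b(14) = 8,  b(15) = 9,  b(16) = 15,  b(17) = 1,  b(18) = 17,  b(19) = 13,  b(20) = 14,  b(21) = 20,  b(22) = 6,  b(23) = 22,  b(24) = 18,  b(25) = 19.
Since b(25) = b(0) = 19, the sequence is periodic with period 25.
So b(438) = b(0 + ((438-0) mod 25)) = b(13) = 12.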